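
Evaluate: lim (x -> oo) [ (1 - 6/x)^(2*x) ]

e^(-12)

Write it as [(1 - 6/x)^x]^(2) · (1 - 6/x)^(0). The bracketed term tends to e^(-6) and the second factor to 1, so the limit is e^(-12).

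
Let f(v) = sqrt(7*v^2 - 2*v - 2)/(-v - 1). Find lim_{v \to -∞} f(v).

For large |v|, √(7*v^2 - 2*v - 2) ≈ √7·|v| and the denominator ≈ -v.
Since v → −∞, |v| = −v, giving −√7/(-1) = √(7).

√(7)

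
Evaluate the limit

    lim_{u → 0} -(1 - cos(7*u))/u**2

-49/2

Substitution gives 0/0.
Use (1 − cos θ)/θ² → 1/2 with θ = 7u: the limit is 7²/(2·(-1)) = -49/2.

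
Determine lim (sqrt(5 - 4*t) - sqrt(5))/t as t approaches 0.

-2*√(5)/5

A 0/0 form; rationalise with √(5 - 4t) + √5. This collapses the numerator to -4t, leaving -4/(√(5 - 4t) + √5) → -4/(2√5) = -2*√(5)/5.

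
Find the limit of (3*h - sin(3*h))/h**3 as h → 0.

Direct substitution gives 0/0.
Apply L'Hôpital: lim (3 - 3*cos(3*h))/(3*h^2), still 0/0.
Apply L'Hôpital: lim (9*sin(3*h))/(6*h), still 0/0.
After 3 applications of L'Hôpital's rule the quotient is (27*cos(3*h))/(6); substituting h = 0 gives 9/2.

9/2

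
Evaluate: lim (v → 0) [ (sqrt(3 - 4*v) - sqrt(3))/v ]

-2*√(3)/3

A 0/0 form; rationalise with √(3 - 4v) + √3. This collapses the numerator to -4v, leaving -4/(√(3 - 4v) + √3) → -4/(2√3) = -2*√(3)/3.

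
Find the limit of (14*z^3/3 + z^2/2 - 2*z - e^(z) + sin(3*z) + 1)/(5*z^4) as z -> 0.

-1/120

Substitution gives 0/0 (the numerator vanishes to order 4).
Expand each term to order z^4: the coefficient of z^4 in −e^(z) is -1/24 and in sin(3z) is 0.
Lower-order terms cancel with the polynomial part, so the numerator is (-1/24)·z^4 + o(z^4), and the limit is (-1/24)/(5) = -1/120.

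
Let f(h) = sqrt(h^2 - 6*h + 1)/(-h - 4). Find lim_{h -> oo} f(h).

For large |h|, √(h^2 - 6*h + 1) ≈ √1·|h| and the denominator ≈ -h.
Since h → +∞, |h| = h, giving √1/(-1) = -1.

-1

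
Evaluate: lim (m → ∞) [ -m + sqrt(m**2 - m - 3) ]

This has the form ∞ − ∞. Multiply and divide by the conjugate √(m^2 - m - 3) + m.
That gives (-m - 3) / (√(m^2 - m - 3) + m).
Divide numerator and denominator by m: the limit is -1/(2·1) = -1/2.

-1/2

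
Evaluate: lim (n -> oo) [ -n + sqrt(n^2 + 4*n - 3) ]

2

This has the form ∞ − ∞. Multiply and divide by the conjugate √(n^2 + 4*n - 3) + n.
That gives (4n - 3) / (√(n^2 + 4*n - 3) + n).
Divide numerator and denominator by n: the limit is 4/(2·1) = 2.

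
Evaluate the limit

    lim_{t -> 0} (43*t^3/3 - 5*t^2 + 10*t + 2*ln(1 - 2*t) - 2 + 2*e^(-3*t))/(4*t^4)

Substitution gives 0/0; apply L'Hôpital's rule 4 times.
After differentiating numerator and denominator 4 times the quotient is (162*e^(-3*t) - 192/(2*t - 1)^4)/(96); at t = 0 this is -5/16.

-5/16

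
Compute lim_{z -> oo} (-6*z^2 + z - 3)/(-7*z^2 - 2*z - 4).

Numerator and denominator both have degree 2.
Dividing every term by z^2, all lower-order terms vanish and the limit is the ratio of leading coefficients, -6/(-7) = 6/7.

6/7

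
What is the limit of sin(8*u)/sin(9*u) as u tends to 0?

8/9

Substitution gives 0/0.
Divide numerator and denominator by u: sin(8u)/u → 8 and sin(9u)/u → 9, so the limit is 1·8/9 = 8/9.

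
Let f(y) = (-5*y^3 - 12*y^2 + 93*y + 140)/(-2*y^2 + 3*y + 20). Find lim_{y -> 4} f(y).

Since y = 4 makes numerator and denominator zero, (y - 4) divides both.
Cancelling it gives (-5*y^2 - 32*y - 35)/(-2*y - 5); now plug in y = 4 to get 243/13.

243/13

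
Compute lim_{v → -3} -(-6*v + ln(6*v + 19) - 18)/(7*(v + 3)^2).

Direct substitution gives 0/0.
Apply L'Hôpital: lim (-6 + 6/(6*v + 19))/(-14*v - 42), still 0/0.
After 2 applications of L'Hôpital's rule the quotient is (-36/(6*v + 19)^2)/(-14); substituting v = -3 gives 18/7.

18/7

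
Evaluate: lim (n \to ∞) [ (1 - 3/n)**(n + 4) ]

e^(-3)

The base → 1 and the exponent → ∞: a 1^∞ form.
Take logarithms: (n + 4)·ln(1 - 3/n). Since ln(1+u) ~ u for small u, this behaves like (n)·(-3/n) → -3.
So the limit is e^(-3).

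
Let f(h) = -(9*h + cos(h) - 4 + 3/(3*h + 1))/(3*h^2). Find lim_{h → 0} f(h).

Substitution gives 0/0; apply L'Hôpital's rule 2 times.
After differentiating numerator and denominator 2 times the quotient is (-cos(h) + 54/(3*h + 1)^3)/(-6); at h = 0 this is -53/6.

-53/6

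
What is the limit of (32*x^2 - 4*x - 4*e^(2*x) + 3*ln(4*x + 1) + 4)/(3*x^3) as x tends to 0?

176/9

Substitution gives 0/0; apply L'Hôpital's rule 3 times.
After differentiating numerator and denominator 3 times the quotient is (-32*e^(2*x) + 384/(4*x + 1)^3)/(18); at x = 0 this is 176/9.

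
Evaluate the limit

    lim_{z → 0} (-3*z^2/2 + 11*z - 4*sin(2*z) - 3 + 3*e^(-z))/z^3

Substitution gives 0/0; apply L'Hôpital's rule 3 times.
After differentiating numerator and denominator 3 times the quotient is (32*cos(2*z) - 3*e^(-z))/(6); at z = 0 this is 29/6.

29/6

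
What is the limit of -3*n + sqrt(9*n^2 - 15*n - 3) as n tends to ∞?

An ∞ − ∞ form. Rationalising with the conjugate, the difference becomes (-15n - 3) / (√(9*n^2 - 15*n - 3) + 3n).
For large n the denominator behaves like 2·3n, so the quotient tends to -15/6 = -5/2.

-5/2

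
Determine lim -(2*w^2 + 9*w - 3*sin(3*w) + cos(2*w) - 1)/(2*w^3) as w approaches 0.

Substitution gives 0/0; apply L'Hôpital's rule 3 times.
After differentiating numerator and denominator 3 times the quotient is (8*sin(2*w) + 81*cos(3*w))/(-12); at w = 0 this is -27/4.

-27/4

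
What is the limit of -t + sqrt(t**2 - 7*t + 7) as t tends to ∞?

-7/2

This has the form ∞ − ∞. Multiply and divide by the conjugate √(t^2 - 7*t + 7) + t.
That gives (-7t + 7) / (√(t^2 - 7*t + 7) + t).
Divide numerator and denominator by t: the limit is -7/(2·1) = -7/2.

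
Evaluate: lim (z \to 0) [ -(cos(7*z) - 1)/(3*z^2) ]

49/6

Direct substitution gives 0/0.
Apply L'Hôpital: lim (-7*sin(7*z))/(-6*z), still 0/0.
After 2 applications of L'Hôpital's rule the quotient is (-49*cos(7*z))/(-6); substituting z = 0 gives 49/6.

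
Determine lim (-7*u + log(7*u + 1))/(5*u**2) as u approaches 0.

Direct substitution gives 0/0.
Apply L'Hôpital: lim (-7 + 7/(7*u + 1))/(10*u), still 0/0.
After 2 applications of L'Hôpital's rule the quotient is (-49/(7*u + 1)^2)/(10); substituting u = 0 gives -49/10.

-49/10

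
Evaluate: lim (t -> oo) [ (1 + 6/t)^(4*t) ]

The base → 1 and the exponent → ∞: a 1^∞ form.
Take logarithms: (4t)·ln(1 + 6/t). Since ln(1+u) ~ u for small u, this behaves like (4t)·(6/t) → 24.
So the limit is e^(24).

e^(24)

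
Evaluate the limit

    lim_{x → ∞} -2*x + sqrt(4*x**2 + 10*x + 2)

This has the form ∞ − ∞. Multiply and divide by the conjugate √(4*x^2 + 10*x + 2) + 2x.
That gives (10x + 2) / (√(4*x^2 + 10*x + 2) + 2x).
Divide numerator and denominator by x: the limit is 10/(2·2) = 5/2.

5/2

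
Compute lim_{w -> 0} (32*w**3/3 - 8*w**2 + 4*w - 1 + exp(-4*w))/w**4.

32/3

Direct substitution gives 0/0.
Apply L'Hôpital: lim (32*w^2 - 16*w + 4 - 4*e^(-4*w))/(4*w^3), still 0/0.
Apply L'Hôpital: lim (64*w - 16 + 16*e^(-4*w))/(12*w^2), still 0/0.
Apply L'Hôpital: lim (64 - 64*e^(-4*w))/(24*w), still 0/0.
After 4 applications of L'Hôpital's rule the quotient is (256*e^(-4*w))/(24); substituting w = 0 gives 32/3.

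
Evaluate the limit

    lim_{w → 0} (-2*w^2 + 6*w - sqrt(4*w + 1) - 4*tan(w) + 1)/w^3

-16/3

Substitution gives 0/0 (the numerator vanishes to order 3).
Expand each term to order w^3: the coefficient of w^3 in -4·tan(w) is -4/3 and in −√(1 + 4w) is -4.
Lower-order terms cancel with the polynomial part, so the numerator is (-16/3)·w^3 + o(w^3), and the limit is (-16/3)/(1) = -16/3.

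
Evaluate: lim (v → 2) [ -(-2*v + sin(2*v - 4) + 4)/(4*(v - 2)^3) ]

Direct substitution gives 0/0.
Apply L'Hôpital: lim (2*cos(2*v - 4) - 2)/(-12*(v - 2)^2), still 0/0.
Apply L'Hôpital: lim (-4*sin(2*v - 4))/(48 - 24*v), still 0/0.
After 3 applications of L'Hôpital's rule the quotient is (-8*cos(2*v - 4))/(-24); substituting v = 2 gives 1/3.

1/3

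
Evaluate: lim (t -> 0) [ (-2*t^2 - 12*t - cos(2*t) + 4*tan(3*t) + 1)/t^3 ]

Substitution gives 0/0 (the numerator vanishes to order 3).
Expand each term to order t^3: the coefficient of t^3 in 4·tan(3t) is 36 and in −cos(2t) is 0.
Lower-order terms cancel with the polynomial part, so the numerator is (36)·t^3 + o(t^3), and the limit is (36)/(1) = 36.

36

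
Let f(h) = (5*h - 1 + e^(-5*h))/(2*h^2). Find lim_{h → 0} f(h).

25/4

Direct substitution gives 0/0.
Apply L'Hôpital: lim (5 - 5*e^(-5*h))/(4*h), still 0/0.
After 2 applications of L'Hôpital's rule the quotient is (25*e^(-5*h))/(4); substituting h = 0 gives 25/4.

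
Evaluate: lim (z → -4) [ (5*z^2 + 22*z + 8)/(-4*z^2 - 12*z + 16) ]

-9/10

Direct substitution gives 0/0, so factor. Both numerator and denominator have (z + 4) as a factor.
After cancelling, the expression reduces to (5*z + 2)/(4 - 4*z).
Substituting z = -4 gives -9/10.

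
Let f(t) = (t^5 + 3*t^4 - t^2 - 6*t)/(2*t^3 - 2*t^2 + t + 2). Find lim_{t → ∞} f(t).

∞

The numerator has higher degree (5 > 3); the quotient behaves like (1/(2))·t^2 for large |t|.
As t → +∞ this diverges to ∞.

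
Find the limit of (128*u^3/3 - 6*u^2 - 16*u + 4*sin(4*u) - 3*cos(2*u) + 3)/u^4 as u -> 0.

-2

Substitution gives 0/0; apply L'Hôpital's rule 4 times.
After differentiating numerator and denominator 4 times the quotient is (1024*sin(4*u) - 48*cos(2*u))/(24); at u = 0 this is -2.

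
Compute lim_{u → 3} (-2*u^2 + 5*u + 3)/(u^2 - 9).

-7/6

Direct substitution gives 0/0, so factor. Both numerator and denominator have (u - 3) as a factor.
After cancelling, the expression reduces to (-2*u - 1)/(u + 3).
Substituting u = 3 gives -7/6.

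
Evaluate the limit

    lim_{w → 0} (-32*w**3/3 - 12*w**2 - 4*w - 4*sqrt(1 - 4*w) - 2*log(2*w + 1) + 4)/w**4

Substitution gives 0/0; apply L'Hôpital's rule 4 times.
After differentiating numerator and denominator 4 times the quotient is (192/(2*w + 1)^4 + 960/(1 - 4*w)^(7/2))/(24); at w = 0 this is 48.

48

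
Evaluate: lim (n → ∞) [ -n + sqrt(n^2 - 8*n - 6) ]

This has the form ∞ − ∞. Multiply and divide by the conjugate √(n^2 - 8*n - 6) + n.
That gives (-8n - 6) / (√(n^2 - 8*n - 6) + n).
Divide numerator and denominator by n: the limit is -8/(2·1) = -4.

-4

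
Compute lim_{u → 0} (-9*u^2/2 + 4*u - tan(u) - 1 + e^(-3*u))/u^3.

-29/6

Substitution gives 0/0 (the numerator vanishes to order 3).
Expand each term to order u^3: the coefficient of u^3 in −tan(u) is -1/3 and in e^(-3u) is -9/2.
Lower-order terms cancel with the polynomial part, so the numerator is (-29/6)·u^3 + o(u^3), and the limit is (-29/6)/(1) = -29/6.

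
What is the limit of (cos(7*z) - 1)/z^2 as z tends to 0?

Direct substitution gives 0/0.
Apply L'Hôpital: lim (-7*sin(7*z))/(2*z), still 0/0.
After 2 applications of L'Hôpital's rule the quotient is (-49*cos(7*z))/(2); substituting z = 0 gives -49/2.

-49/2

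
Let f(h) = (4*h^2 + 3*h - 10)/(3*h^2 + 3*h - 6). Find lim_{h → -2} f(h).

13/9

Direct substitution gives 0/0, so factor. Both numerator and denominator have (h + 2) as a factor.
After cancelling, the expression reduces to (4*h - 5)/(3*h - 3).
Substituting h = -2 gives 13/9.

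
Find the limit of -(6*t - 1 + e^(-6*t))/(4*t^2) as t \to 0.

Direct substitution gives 0/0.
Apply L'Hôpital: lim (6 - 6*e^(-6*t))/(-8*t), still 0/0.
After 2 applications of L'Hôpital's rule the quotient is (36*e^(-6*t))/(-8); substituting t = 0 gives -9/2.

-9/2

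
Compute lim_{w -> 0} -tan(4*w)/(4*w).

-1

Substitution gives 0/0.
Since tan(u)/u → 1 as u → 0, tan(4w)/(4w) → 1 and the limit is 4/(-4) = -1.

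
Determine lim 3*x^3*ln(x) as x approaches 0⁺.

0

This is a 0·(−∞) form. Rewrite as 3·ln(x) / x^(−3) and apply L'Hôpital:
the derivative quotient is 3·(1/x) / (−3·x^(−4)) = (-3/3)·x^3 → 0.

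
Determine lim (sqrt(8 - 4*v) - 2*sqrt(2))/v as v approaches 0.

Substitution gives 0/0. Multiply numerator and denominator by the conjugate √(8 - 4v) + √8.
The numerator becomes (8 - 4v) − 8 = -4v, so the expression simplifies to -4/(√(8 - 4v) + √8).
Letting v → 0 gives -4/(2√8) = -√(2)/2.

-√(2)/2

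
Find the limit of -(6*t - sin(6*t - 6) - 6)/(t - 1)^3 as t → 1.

-36

Direct substitution gives 0/0.
Apply L'Hôpital: lim (6 - 6*cos(6*t - 6))/(-3*(t - 1)^2), still 0/0.
Apply L'Hôpital: lim (36*sin(6*t - 6))/(6 - 6*t), still 0/0.
After 3 applications of L'Hôpital's rule the quotient is (216*cos(6*t - 6))/(-6); substituting t = 1 gives -36.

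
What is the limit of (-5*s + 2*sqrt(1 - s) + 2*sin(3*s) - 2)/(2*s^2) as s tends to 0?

Substitution gives 0/0 (the numerator vanishes to order 2).
Expand each term to order s^2: the coefficient of s^2 in 2·sin(3s) is 0 and in 2·√(1 - s) is -1/4.
Lower-order terms cancel with the polynomial part, so the numerator is (-1/4)·s^2 + o(s^2), and the limit is (-1/4)/(2) = -1/8.

-1/8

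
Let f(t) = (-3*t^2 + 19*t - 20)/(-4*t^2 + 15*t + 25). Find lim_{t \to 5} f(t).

Since t = 5 makes numerator and denominator zero, (t - 5) divides both.
Cancelling it gives (4 - 3*t)/(-4*t - 5); now plug in t = 5 to get 11/25.

11/25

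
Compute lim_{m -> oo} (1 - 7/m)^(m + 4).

e^(-7)

The base → 1 and the exponent → ∞: a 1^∞ form.
Take logarithms: (m + 4)·ln(1 - 7/m). Since ln(1+u) ~ u for small u, this behaves like (m)·(-7/m) → -7.
So the limit is e^(-7).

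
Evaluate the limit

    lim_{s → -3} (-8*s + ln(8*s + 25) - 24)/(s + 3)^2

Direct substitution gives 0/0.
Apply L'Hôpital: lim (-8 + 8/(8*s + 25))/(2*s + 6), still 0/0.
After 2 applications of L'Hôpital's rule the quotient is (-64/(8*s + 25)^2)/(2); substituting s = -3 gives -32.

-32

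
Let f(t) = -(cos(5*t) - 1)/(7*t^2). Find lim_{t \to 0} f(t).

Direct substitution gives 0/0.
Apply L'Hôpital: lim (-5*sin(5*t))/(-14*t), still 0/0.
After 2 applications of L'Hôpital's rule the quotient is (-25*cos(5*t))/(-14); substituting t = 0 gives 25/14.

25/14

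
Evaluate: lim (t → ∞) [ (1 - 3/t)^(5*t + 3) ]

e^(-15)

The base → 1 and the exponent → ∞: a 1^∞ form.
Take logarithms: (5t + 3)·ln(1 - 3/t). Since ln(1+u) ~ u for small u, this behaves like (5t)·(-3/t) → -15.
So the limit is e^(-15).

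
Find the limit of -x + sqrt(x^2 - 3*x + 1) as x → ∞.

An ∞ − ∞ form. Rationalising with the conjugate, the difference becomes (-3x + 1) / (√(x^2 - 3*x + 1) + x).
For large x the denominator behaves like 2·x, so the quotient tends to -3/2 = -3/2.

-3/2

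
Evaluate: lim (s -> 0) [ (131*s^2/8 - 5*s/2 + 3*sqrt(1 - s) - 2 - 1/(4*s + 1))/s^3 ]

Substitution gives 0/0; apply L'Hôpital's rule 3 times.
After differentiating numerator and denominator 3 times the quotient is (384/(4*s + 1)^4 - 9/(8*(1 - s)^(5/2)))/(6); at s = 0 this is 1021/16.

1021/16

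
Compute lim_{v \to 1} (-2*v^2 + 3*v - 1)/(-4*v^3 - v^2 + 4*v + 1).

Direct substitution gives 0/0, so factor. Both numerator and denominator have (v - 1) as a factor.
After cancelling, the expression reduces to (1 - 2*v)/(-4*v^2 - 5*v - 1).
Substituting v = 1 gives 1/10.

1/10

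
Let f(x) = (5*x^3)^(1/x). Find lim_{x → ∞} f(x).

Base → ∞ and exponent → 0: an ∞^0 form.
Take logs: (1/x)·ln(5·x^3) = (ln 5 + 3·ln x)/x → 0.
So the limit is e^0 = 1.

1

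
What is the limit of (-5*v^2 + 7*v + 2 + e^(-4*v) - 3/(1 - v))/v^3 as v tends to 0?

Substitution gives 0/0; apply L'Hôpital's rule 3 times.
After differentiating numerator and denominator 3 times the quotient is (-64*e^(-4*v) - 18/(v - 1)^4)/(6); at v = 0 this is -41/3.

-41/3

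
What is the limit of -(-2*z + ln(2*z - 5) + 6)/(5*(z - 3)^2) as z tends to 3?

2/5

Direct substitution gives 0/0.
Apply L'Hôpital: lim (-2 + 2/(2*z - 5))/(30 - 10*z), still 0/0.
After 2 applications of L'Hôpital's rule the quotient is (-4/(2*z - 5)^2)/(-10); substituting z = 3 gives 2/5.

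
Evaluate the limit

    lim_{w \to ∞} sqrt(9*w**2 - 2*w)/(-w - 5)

-3

For large |w|, √(9*w^2 - 2*w) ≈ √9·|w| and the denominator ≈ -w.
Since w → +∞, |w| = w, giving √9/(-1) = -3.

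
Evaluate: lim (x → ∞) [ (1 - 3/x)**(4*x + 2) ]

Let L be the limit and take ln: ln L = lim (4x + 2)·ln(1 - 3/x) = lim (4x + 2)·(-3/x + O(1/x²)) = -12.
Hence L = e^(-12).

e^(-12)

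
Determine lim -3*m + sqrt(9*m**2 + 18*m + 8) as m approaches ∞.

This has the form ∞ − ∞. Multiply and divide by the conjugate √(9*m^2 + 18*m + 8) + 3m.
That gives (18m + 8) / (√(9*m^2 + 18*m + 8) + 3m).
Divide numerator and denominator by m: the limit is 18/(2·3) = 3.

3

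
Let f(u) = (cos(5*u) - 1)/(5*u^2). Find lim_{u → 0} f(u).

Direct substitution gives 0/0.
Apply L'Hôpital: lim (-5*sin(5*u))/(10*u), still 0/0.
After 2 applications of L'Hôpital's rule the quotient is (-25*cos(5*u))/(10); substituting u = 0 gives -5/2.

-5/2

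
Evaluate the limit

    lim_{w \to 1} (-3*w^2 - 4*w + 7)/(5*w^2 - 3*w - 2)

Direct substitution gives 0/0, so factor. Both numerator and denominator have (w - 1) as a factor.
After cancelling, the expression reduces to (-3*w - 7)/(5*w + 2).
Substituting w = 1 gives -10/7.

-10/7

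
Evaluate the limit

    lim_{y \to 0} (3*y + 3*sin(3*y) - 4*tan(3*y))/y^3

Substitution gives 0/0; apply L'Hôpital's rule 3 times.
After differentiating numerator and denominator 3 times the quotient is (-81*cos(3*y) - 648*tan(3*y)^4 - 864*tan(3*y)^2 - 216)/(6); at y = 0 this is -99/2.

-99/2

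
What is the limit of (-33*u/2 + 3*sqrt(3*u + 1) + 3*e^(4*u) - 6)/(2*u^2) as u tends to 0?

Substitution gives 0/0 (the numerator vanishes to order 2).
Expand each term to order u^2: the coefficient of u^2 in 3·e^(4u) is 24 and in 3·√(1 + 3u) is -27/8.
Lower-order terms cancel with the polynomial part, so the numerator is (165/8)·u^2 + o(u^2), and the limit is (165/8)/(2) = 165/16.

165/16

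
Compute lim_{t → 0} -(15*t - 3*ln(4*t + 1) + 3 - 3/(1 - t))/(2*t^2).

Substitution gives 0/0 (the numerator vanishes to order 2).
Expand each term to order t^2: the coefficient of t^2 in -3·1/(1 - t) is -3 and in -3·ln(1 + 4t) is 24.
Lower-order terms cancel with the polynomial part, so the numerator is (21)·t^2 + o(t^2), and the limit is (21)/(-2) = -21/2.

-21/2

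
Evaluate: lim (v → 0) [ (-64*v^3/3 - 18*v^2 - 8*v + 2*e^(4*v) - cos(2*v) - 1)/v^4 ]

62/3

Substitution gives 0/0 (the numerator vanishes to order 4).
Expand each term to order v^4: the coefficient of v^4 in −cos(2v) is -2/3 and in 2·e^(4v) is 64/3.
Lower-order terms cancel with the polynomial part, so the numerator is (62/3)·v^4 + o(v^4), and the limit is (62/3)/(1) = 62/3.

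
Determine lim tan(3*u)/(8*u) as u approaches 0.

Substitution gives 0/0.
Since tan(θ)/θ → 1 as θ → 0, tan(3u)/(3u) → 1 and the limit is 3/8.

3/8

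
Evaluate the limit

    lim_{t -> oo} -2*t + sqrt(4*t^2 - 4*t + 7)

-1

An ∞ − ∞ form. Rationalising with the conjugate, the difference becomes (-4t + 7) / (√(4*t^2 - 4*t + 7) + 2t).
For large t the denominator behaves like 2·2t, so the quotient tends to -4/4 = -1.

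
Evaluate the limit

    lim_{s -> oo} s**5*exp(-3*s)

Write as s^5/e^{3s}, an ∞/∞ form.
Exponential growth dominates any polynomial, so repeated L'Hôpital (or the standard result) gives 0.

0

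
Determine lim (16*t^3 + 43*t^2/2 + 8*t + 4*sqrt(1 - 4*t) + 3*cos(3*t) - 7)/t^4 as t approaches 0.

Substitution gives 0/0; apply L'Hôpital's rule 4 times.
After differentiating numerator and denominator 4 times the quotient is (243*cos(3*t) - 960/(1 - 4*t)^(7/2))/(24); at t = 0 this is -239/8.

-239/8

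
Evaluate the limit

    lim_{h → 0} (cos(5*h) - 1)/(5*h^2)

-5/2

Direct substitution gives 0/0.
Apply L'Hôpital: lim (-5*sin(5*h))/(10*h), still 0/0.
After 2 applications of L'Hôpital's rule the quotient is (-25*cos(5*h))/(10); substituting h = 0 gives -5/2.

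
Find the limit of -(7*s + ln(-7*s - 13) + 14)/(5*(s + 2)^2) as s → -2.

49/10

Direct substitution gives 0/0.
Apply L'Hôpital: lim (7 - 7/(-7*s - 13))/(-10*s - 20), still 0/0.
After 2 applications of L'Hôpital's rule the quotient is (-49/(-7*s - 13)^2)/(-10); substituting s = -2 gives 49/10.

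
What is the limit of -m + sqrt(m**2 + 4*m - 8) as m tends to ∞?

This has the form ∞ − ∞. Multiply and divide by the conjugate √(m^2 + 4*m - 8) + m.
That gives (4m - 8) / (√(m^2 + 4*m - 8) + m).
Divide numerator and denominator by m: the limit is 4/(2·1) = 2.

2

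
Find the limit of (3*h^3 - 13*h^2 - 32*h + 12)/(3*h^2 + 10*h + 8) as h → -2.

-28

At h = -2 both the top and bottom vanish — a removable singularity. Factoring out (h + 2) from each leaves (3*h^2 - 19*h + 6)/(3*h + 4), which at h = -2 equals -28.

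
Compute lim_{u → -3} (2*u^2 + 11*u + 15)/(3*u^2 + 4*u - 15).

1/14

Since u = -3 makes numerator and denominator zero, (u + 3) divides both.
Cancelling it gives (2*u + 5)/(3*u - 5); now plug in u = -3 to get 1/14.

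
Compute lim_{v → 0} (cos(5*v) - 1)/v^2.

Direct substitution gives 0/0.
Apply L'Hôpital: lim (-5*sin(5*v))/(2*v), still 0/0.
After 2 applications of L'Hôpital's rule the quotient is (-25*cos(5*v))/(2); substituting v = 0 gives -25/2.

-25/2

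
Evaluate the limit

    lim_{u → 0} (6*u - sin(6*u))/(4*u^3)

Direct substitution gives 0/0.
Apply L'Hôpital: lim (6 - 6*cos(6*u))/(12*u^2), still 0/0.
Apply L'Hôpital: lim (36*sin(6*u))/(24*u), still 0/0.
After 3 applications of L'Hôpital's rule the quotient is (216*cos(6*u))/(24); substituting u = 0 gives 9.

9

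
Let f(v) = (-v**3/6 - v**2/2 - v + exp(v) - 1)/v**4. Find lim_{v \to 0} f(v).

Direct substitution gives 0/0.
Apply L'Hôpital: lim (-v^2/2 - v + e^(v) - 1)/(4*v^3), still 0/0.
Apply L'Hôpital: lim (-v + e^(v) - 1)/(12*v^2), still 0/0.
Apply L'Hôpital: lim (e^(v) - 1)/(24*v), still 0/0.
After 4 applications of L'Hôpital's rule the quotient is (e^(v))/(24); substituting v = 0 gives 1/24.

1/24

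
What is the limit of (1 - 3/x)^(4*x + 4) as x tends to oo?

e^(-12)

Let L be the limit and take ln: ln L = lim (4x + 4)·ln(1 - 3/x) = lim (4x + 4)·(-3/x + O(1/x²)) = -12.
Hence L = e^(-12).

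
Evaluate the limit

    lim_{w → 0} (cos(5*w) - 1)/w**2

-25/2

Direct substitution gives 0/0.
Apply L'Hôpital: lim (-5*sin(5*w))/(2*w), still 0/0.
After 2 applications of L'Hôpital's rule the quotient is (-25*cos(5*w))/(2); substituting w = 0 gives -25/2.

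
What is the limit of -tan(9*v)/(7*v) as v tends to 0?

-9/7

Substitution gives 0/0.
Since tan(u)/u → 1 as u → 0, tan(9v)/(9v) → 1 and the limit is 9/(-7) = -9/7.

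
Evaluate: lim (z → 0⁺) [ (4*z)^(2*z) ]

Base → 0⁺ and exponent → 0⁺: a 0^0 form.
Take logs: 2z·ln(4z). This is 0·(−∞); rewriting as ln(4z)/(1/(2z)) and applying L'Hôpital gives 0.
Hence the limit is e^0 = 1.

1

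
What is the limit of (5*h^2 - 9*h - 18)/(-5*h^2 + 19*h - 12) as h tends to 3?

At h = 3 both the top and bottom vanish — a removable singularity. Factoring out (h - 3) from each leaves (5*h + 6)/(4 - 5*h), which at h = 3 equals -21/11.

-21/11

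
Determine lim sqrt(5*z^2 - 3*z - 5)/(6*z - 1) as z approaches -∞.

For large |z|, √(5*z^2 - 3*z - 5) ≈ √5·|z| and the denominator ≈ 6z.
Since z → −∞, |z| = −z, giving −√5/(6) = -√(5)/6.

-√(5)/6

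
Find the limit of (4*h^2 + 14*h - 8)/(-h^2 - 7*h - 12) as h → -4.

-18

At h = -4 both the top and bottom vanish — a removable singularity. Factoring out (h + 4) from each leaves (4*h - 2)/(-h - 3), which at h = -4 equals -18.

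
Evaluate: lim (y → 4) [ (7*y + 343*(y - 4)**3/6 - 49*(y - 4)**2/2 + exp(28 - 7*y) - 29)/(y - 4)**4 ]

2401/24

Direct substitution gives 0/0.
Apply L'Hôpital: lim (-49*y + 343*(y - 4)^2/2 - 7*e^(28 - 7*y) + 203)/(4*(y - 4)^3), still 0/0.
Apply L'Hôpital: lim (343*y + 49*e^(28 - 7*y) - 1421)/(12*(y - 4)^2), still 0/0.
Apply L'Hôpital: lim (343 - 343*e^(28 - 7*y))/(24*y - 96), still 0/0.
After 4 applications of L'Hôpital's rule the quotient is (2401*e^(28 - 7*y))/(24); substituting y = 4 gives 2401/24.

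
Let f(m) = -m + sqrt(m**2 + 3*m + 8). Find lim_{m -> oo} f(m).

An ∞ − ∞ form. Rationalising with the conjugate, the difference becomes (3m + 8) / (√(m^2 + 3*m + 8) + m).
For large m the denominator behaves like 2·m, so the quotient tends to 3/2 = 3/2.

3/2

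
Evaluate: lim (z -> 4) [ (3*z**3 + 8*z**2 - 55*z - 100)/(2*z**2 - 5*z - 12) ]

Direct substitution gives 0/0, so factor. Both numerator and denominator have (z - 4) as a factor.
After cancelling, the expression reduces to (3*z^2 + 20*z + 25)/(2*z + 3).
Substituting z = 4 gives 153/11.

153/11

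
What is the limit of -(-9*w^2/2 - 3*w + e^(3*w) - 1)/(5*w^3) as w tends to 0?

-9/10

Direct substitution gives 0/0.
Apply L'Hôpital: lim (-9*w + 3*e^(3*w) - 3)/(-15*w^2), still 0/0.
Apply L'Hôpital: lim (9*e^(3*w) - 9)/(-30*w), still 0/0.
After 3 applications of L'Hôpital's rule the quotient is (27*e^(3*w))/(-30); substituting w = 0 gives -9/10.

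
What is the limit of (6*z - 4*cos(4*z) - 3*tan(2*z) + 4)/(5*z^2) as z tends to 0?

32/5

Substitution gives 0/0; apply L'Hôpital's rule 2 times.
After differentiating numerator and denominator 2 times the quotient is (64*cos(4*z) - 24*tan(2*z)^3 - 24*tan(2*z))/(10); at z = 0 this is 32/5.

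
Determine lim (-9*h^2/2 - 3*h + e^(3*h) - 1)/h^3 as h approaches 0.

9/2

Direct substitution gives 0/0.
Apply L'Hôpital: lim (-9*h + 3*e^(3*h) - 3)/(3*h^2), still 0/0.
Apply L'Hôpital: lim (9*e^(3*h) - 9)/(6*h), still 0/0.
After 3 applications of L'Hôpital's rule the quotient is (27*e^(3*h))/(6); substituting h = 0 gives 9/2.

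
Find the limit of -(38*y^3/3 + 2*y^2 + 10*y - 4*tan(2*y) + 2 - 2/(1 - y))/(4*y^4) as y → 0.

1/2

Substitution gives 0/0 (the numerator vanishes to order 4).
Expand each term to order y^4: the coefficient of y^4 in -2·1/(1 - y) is -2 and in -4·tan(2y) is 0.
Lower-order terms cancel with the polynomial part, so the numerator is (-2)·y^4 + o(y^4), and the limit is (-2)/(-4) = 1/2.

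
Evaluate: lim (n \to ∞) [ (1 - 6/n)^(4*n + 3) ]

e^(-24)

Let L be the limit and take ln: ln L = lim (4n + 3)·ln(1 - 6/n) = lim (4n + 3)·(-6/n + O(1/n²)) = -24.
Hence L = e^(-24).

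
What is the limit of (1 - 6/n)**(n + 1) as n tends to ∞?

Write it as [(1 - 6/n)^n]^(1) · (1 - 6/n)^(1). The bracketed term tends to e^(-6) and the second factor to 1, so the limit is e^(-6).

e^(-6)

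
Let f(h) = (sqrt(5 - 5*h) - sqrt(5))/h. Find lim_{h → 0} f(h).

-√(5)/2

A 0/0 form; rationalise with √(5 - 5h) + √5. This collapses the numerator to -5h, leaving -5/(√(5 - 5h) + √5) → -5/(2√5) = -√(5)/2.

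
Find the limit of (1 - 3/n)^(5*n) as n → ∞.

Let L be the limit and take ln: ln L = lim (5n)·ln(1 - 3/n) = lim (5n)·(-3/n + O(1/n²)) = -15.
Hence L = e^(-15).

e^(-15)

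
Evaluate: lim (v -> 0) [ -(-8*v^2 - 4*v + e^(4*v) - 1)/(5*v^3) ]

-32/15

Direct substitution gives 0/0.
Apply L'Hôpital: lim (-16*v + 4*e^(4*v) - 4)/(-15*v^2), still 0/0.
Apply L'Hôpital: lim (16*e^(4*v) - 16)/(-30*v), still 0/0.
After 3 applications of L'Hôpital's rule the quotient is (64*e^(4*v))/(-30); substituting v = 0 gives -32/15.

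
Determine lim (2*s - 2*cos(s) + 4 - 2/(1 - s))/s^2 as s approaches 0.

Substitution gives 0/0; apply L'Hôpital's rule 2 times.
After differentiating numerator and denominator 2 times the quotient is (2*cos(s) + 4/(s - 1)^3)/(2); at s = 0 this is -1.

-1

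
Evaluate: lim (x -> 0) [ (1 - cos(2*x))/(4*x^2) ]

Substitution gives 0/0.
Use (1 − cos u)/u² → 1/2 with u = 2x: the limit is 2²/(2·4) = 1/2.

1/2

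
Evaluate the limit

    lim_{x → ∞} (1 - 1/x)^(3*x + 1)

e^(-3)

Write it as [(1 - 1/x)^x]^(3) · (1 - 1/x)^(1). The bracketed term tends to e^(-1) and the second factor to 1, so the limit is e^(-3).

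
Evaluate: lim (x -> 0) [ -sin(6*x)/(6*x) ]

Substitution gives 0/0.
Write it as (6/(-6))·sin(6x)/(6x); since sin(u)/u → 1, the limit is -1.

-1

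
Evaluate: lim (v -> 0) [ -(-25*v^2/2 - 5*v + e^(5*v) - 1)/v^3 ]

Direct substitution gives 0/0.
Apply L'Hôpital: lim (-25*v + 5*e^(5*v) - 5)/(-3*v^2), still 0/0.
Apply L'Hôpital: lim (25*e^(5*v) - 25)/(-6*v), still 0/0.
After 3 applications of L'Hôpital's rule the quotient is (125*e^(5*v))/(-6); substituting v = 0 gives -125/6.

-125/6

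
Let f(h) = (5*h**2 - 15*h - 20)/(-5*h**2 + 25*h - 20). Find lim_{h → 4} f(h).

Direct substitution gives 0/0, so factor. Both numerator and denominator have (h - 4) as a factor.
After cancelling, the expression reduces to (5*h + 5)/(5 - 5*h).
Substituting h = 4 gives -5/3.

-5/3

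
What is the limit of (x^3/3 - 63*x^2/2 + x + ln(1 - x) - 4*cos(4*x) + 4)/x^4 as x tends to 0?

-515/12

Substitution gives 0/0 (the numerator vanishes to order 4).
Expand each term to order x^4: the coefficient of x^4 in ln(1 - x) is -1/4 and in -4·cos(4x) is -128/3.
Lower-order terms cancel with the polynomial part, so the numerator is (-515/12)·x^4 + o(x^4), and the limit is (-515/12)/(1) = -515/12.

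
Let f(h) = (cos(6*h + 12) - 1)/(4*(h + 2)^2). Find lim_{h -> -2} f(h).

Direct substitution gives 0/0.
Apply L'Hôpital: lim (-6*sin(6*h + 12))/(8*h + 16), still 0/0.
After 2 applications of L'Hôpital's rule the quotient is (-36*cos(6*h + 12))/(8); substituting h = -2 gives -9/2.

-9/2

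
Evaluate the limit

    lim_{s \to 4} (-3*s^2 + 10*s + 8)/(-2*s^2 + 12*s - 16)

Direct substitution gives 0/0, so factor. Both numerator and denominator have (s - 4) as a factor.
After cancelling, the expression reduces to (-3*s - 2)/(4 - 2*s).
Substituting s = 4 gives 7/2.

7/2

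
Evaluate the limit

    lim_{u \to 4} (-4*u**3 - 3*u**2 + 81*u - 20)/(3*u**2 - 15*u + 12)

Direct substitution gives 0/0, so factor. Both numerator and denominator have (u - 4) as a factor.
After cancelling, the expression reduces to (-4*u^2 - 19*u + 5)/(3*u - 3).
Substituting u = 4 gives -15.

-15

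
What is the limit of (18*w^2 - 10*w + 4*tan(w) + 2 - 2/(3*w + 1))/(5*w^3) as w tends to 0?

166/15

Substitution gives 0/0 (the numerator vanishes to order 3).
Expand each term to order w^3: the coefficient of w^3 in -2·1/(1 + 3w) is 54 and in 4·tan(w) is 4/3.
Lower-order terms cancel with the polynomial part, so the numerator is (166/3)·w^3 + o(w^3), and the limit is (166/3)/(5) = 166/15.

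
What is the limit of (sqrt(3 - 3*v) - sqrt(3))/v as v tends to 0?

-√(3)/2

A 0/0 form; rationalise with √(3 - 3v) + √3. This collapses the numerator to -3v, leaving -3/(√(3 - 3v) + √3) → -3/(2√3) = -√(3)/2.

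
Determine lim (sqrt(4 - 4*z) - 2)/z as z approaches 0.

Substitution gives 0/0. Multiply numerator and denominator by the conjugate √(4 - 4z) + √4.
The numerator becomes (4 - 4z) − 4 = -4z, so the expression simplifies to -4/(√(4 - 4z) + √4).
Letting z → 0 gives -4/(2√4) = -1.

-1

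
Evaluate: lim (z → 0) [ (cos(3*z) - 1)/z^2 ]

-9/2

Direct substitution gives 0/0.
Apply L'Hôpital: lim (-3*sin(3*z))/(2*z), still 0/0.
After 2 applications of L'Hôpital's rule the quotient is (-9*cos(3*z))/(2); substituting z = 0 gives -9/2.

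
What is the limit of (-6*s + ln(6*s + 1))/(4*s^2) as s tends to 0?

Direct substitution gives 0/0.
Apply L'Hôpital: lim (-6 + 6/(6*s + 1))/(8*s), still 0/0.
After 2 applications of L'Hôpital's rule the quotient is (-36/(6*s + 1)^2)/(8); substituting s = 0 gives -9/2.

-9/2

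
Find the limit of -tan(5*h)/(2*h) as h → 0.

-5/2

Substitution gives 0/0.
Since tan(u)/u → 1 as u → 0, tan(5h)/(5h) → 1 and the limit is 5/(-2) = -5/2.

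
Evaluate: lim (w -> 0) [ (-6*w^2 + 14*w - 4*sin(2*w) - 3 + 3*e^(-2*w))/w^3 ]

4/3

Substitution gives 0/0; apply L'Hôpital's rule 3 times.
After differentiating numerator and denominator 3 times the quotient is (32*cos(2*w) - 24*e^(-2*w))/(6); at w = 0 this is 4/3.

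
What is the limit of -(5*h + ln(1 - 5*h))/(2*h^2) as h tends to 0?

25/4

Direct substitution gives 0/0.
Apply L'Hôpital: lim (5 - 5/(1 - 5*h))/(-4*h), still 0/0.
After 2 applications of L'Hôpital's rule the quotient is (-25/(1 - 5*h)^2)/(-4); substituting h = 0 gives 25/4.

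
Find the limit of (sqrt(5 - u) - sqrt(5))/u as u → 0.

-√(5)/10

Substitution gives 0/0. Multiply numerator and denominator by the conjugate √(5 - u) + √5.
The numerator becomes (5 - u) − 5 = -u, so the expression simplifies to -1/(√(5 - u) + √5).
Letting u → 0 gives -1/(2√5) = -√(5)/10.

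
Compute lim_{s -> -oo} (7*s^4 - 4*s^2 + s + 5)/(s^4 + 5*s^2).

Numerator and denominator both have degree 4.
Dividing every term by s^4, all lower-order terms vanish and the limit is the ratio of leading coefficients, 7/(1) = 7.

7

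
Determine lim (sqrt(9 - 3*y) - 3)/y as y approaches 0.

-1/2

Substitution gives 0/0. Multiply numerator and denominator by the conjugate √(9 - 3y) + √9.
The numerator becomes (9 - 3y) − 9 = -3y, so the expression simplifies to -3/(√(9 - 3y) + √9).
Letting y → 0 gives -3/(2√9) = -1/2.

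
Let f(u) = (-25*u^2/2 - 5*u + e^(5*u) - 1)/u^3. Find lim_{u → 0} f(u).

125/6

Direct substitution gives 0/0.
Apply L'Hôpital: lim (-25*u + 5*e^(5*u) - 5)/(3*u^2), still 0/0.
Apply L'Hôpital: lim (25*e^(5*u) - 25)/(6*u), still 0/0.
After 3 applications of L'Hôpital's rule the quotient is (125*e^(5*u))/(6); substituting u = 0 gives 125/6.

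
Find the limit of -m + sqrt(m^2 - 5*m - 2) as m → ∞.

This has the form ∞ − ∞. Multiply and divide by the conjugate √(m^2 - 5*m - 2) + m.
That gives (-5m - 2) / (√(m^2 - 5*m - 2) + m).
Divide numerator and denominator by m: the limit is -5/(2·1) = -5/2.

-5/2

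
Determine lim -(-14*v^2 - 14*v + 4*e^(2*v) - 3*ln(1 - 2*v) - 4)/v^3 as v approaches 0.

-40/3

Substitution gives 0/0; apply L'Hôpital's rule 3 times.
After differentiating numerator and denominator 3 times the quotient is (32*e^(2*v) - 48/(2*v - 1)^3)/(-6); at v = 0 this is -40/3.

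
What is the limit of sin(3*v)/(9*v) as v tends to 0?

1/3

Substitution gives 0/0.
Write it as (3/9)·sin(3v)/(3v); since sin(u)/u → 1, the limit is 1/3.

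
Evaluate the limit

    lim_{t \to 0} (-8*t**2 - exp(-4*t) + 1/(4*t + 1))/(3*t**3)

Substitution gives 0/0; apply L'Hôpital's rule 3 times.
After differentiating numerator and denominator 3 times the quotient is (64*e^(-4*t) - 384/(4*t + 1)^4)/(18); at t = 0 this is -160/9.

-160/9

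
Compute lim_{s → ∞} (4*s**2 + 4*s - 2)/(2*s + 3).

The numerator has higher degree (2 > 1); the quotient behaves like (4/(2))·s^1 for large |s|.
As s → +∞ this diverges to ∞.

∞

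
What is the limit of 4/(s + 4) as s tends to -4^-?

As s → -4⁻, (s + 4) → 0⁻, so (s + 4)^1 → 0⁻ and 4/(s + 4)^1 → -∞.

-∞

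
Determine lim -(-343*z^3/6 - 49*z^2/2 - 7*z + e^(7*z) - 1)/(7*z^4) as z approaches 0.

Direct substitution gives 0/0.
Apply L'Hôpital: lim (-343*z^2/2 - 49*z + 7*e^(7*z) - 7)/(-28*z^3), still 0/0.
Apply L'Hôpital: lim (-343*z + 49*e^(7*z) - 49)/(-84*z^2), still 0/0.
Apply L'Hôpital: lim (343*e^(7*z) - 343)/(-168*z), still 0/0.
After 4 applications of L'Hôpital's rule the quotient is (2401*e^(7*z))/(-168); substituting z = 0 gives -343/24.

-343/24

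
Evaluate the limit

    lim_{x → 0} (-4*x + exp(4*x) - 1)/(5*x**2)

Direct substitution gives 0/0.
Apply L'Hôpital: lim (4*e^(4*x) - 4)/(10*x), still 0/0.
After 2 applications of L'Hôpital's rule the quotient is (16*e^(4*x))/(10); substituting x = 0 gives 8/5.

8/5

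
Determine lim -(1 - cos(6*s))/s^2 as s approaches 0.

-18

Substitution gives 0/0.
Use (1 − cos u)/u² → 1/2 with u = 6s: the limit is 6²/(2·(-1)) = -18.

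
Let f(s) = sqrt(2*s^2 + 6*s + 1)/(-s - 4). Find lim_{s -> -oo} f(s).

√(2)

For large |s|, √(2*s^2 + 6*s + 1) ≈ √2·|s| and the denominator ≈ -s.
Since s → −∞, |s| = −s, giving −√2/(-1) = √(2).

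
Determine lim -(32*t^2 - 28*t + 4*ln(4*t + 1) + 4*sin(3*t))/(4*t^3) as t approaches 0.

Substitution gives 0/0 (the numerator vanishes to order 3).
Expand each term to order t^3: the coefficient of t^3 in 4·ln(1 + 4t) is 256/3 and in 4·sin(3t) is -18.
Lower-order terms cancel with the polynomial part, so the numerator is (202/3)·t^3 + o(t^3), and the limit is (202/3)/(-4) = -101/6.

-101/6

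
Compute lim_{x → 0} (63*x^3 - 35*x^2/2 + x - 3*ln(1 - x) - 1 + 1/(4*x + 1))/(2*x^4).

Substitution gives 0/0; apply L'Hôpital's rule 4 times.
After differentiating numerator and denominator 4 times the quotient is (6144/(4*x + 1)^5 + 18/(x - 1)^4)/(48); at x = 0 this is 1027/8.

1027/8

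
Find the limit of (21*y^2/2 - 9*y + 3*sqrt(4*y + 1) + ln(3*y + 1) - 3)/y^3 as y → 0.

21

Substitution gives 0/0; apply L'Hôpital's rule 3 times.
After differentiating numerator and denominator 3 times the quotient is (72/(4*y + 1)^(5/2) + 54/(3*y + 1)^3)/(6); at y = 0 this is 21.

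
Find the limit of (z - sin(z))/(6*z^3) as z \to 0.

1/36

Direct substitution gives 0/0.
Apply L'Hôpital: lim (1 - cos(z))/(18*z^2), still 0/0.
Apply L'Hôpital: lim (sin(z))/(36*z), still 0/0.
After 3 applications of L'Hôpital's rule the quotient is (cos(z))/(36); substituting z = 0 gives 1/36.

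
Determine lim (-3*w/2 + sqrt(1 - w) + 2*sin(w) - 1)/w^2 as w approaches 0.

Substitution gives 0/0 (the numerator vanishes to order 2).
Expand each term to order w^2: the coefficient of w^2 in √(1 - w) is -1/8 and in 2·sin(w) is 0.
Lower-order terms cancel with the polynomial part, so the numerator is (-1/8)·w^2 + o(w^2), and the limit is (-1/8)/(1) = -1/8.

-1/8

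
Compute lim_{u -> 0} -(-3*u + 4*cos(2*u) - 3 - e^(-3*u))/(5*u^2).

5/2

Substitution gives 0/0 (the numerator vanishes to order 2).
Expand each term to order u^2: the coefficient of u^2 in 4·cos(2u) is -8 and in −e^(-3u) is -9/2.
Lower-order terms cancel with the polynomial part, so the numerator is (-25/2)·u^2 + o(u^2), and the limit is (-25/2)/(-5) = 5/2.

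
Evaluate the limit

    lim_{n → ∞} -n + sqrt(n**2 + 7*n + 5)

An ∞ − ∞ form. Rationalising with the conjugate, the difference becomes (7n + 5) / (√(n^2 + 7*n + 5) + n).
For large n the denominator behaves like 2·n, so the quotient tends to 7/2 = 7/2.

7/2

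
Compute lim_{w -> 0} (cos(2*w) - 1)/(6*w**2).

-1/3

Direct substitution gives 0/0.
Apply L'Hôpital: lim (-2*sin(2*w))/(12*w), still 0/0.
After 2 applications of L'Hôpital's rule the quotient is (-4*cos(2*w))/(12); substituting w = 0 gives -1/3.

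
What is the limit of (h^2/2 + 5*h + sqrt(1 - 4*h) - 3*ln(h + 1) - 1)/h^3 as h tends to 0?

Substitution gives 0/0; apply L'Hôpital's rule 3 times.
After differentiating numerator and denominator 3 times the quotient is (-6/(h + 1)^3 - 24/(1 - 4*h)^(5/2))/(6); at h = 0 this is -5.

-5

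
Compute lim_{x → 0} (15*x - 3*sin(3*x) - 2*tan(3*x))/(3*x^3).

Substitution gives 0/0 (the numerator vanishes to order 3).
Expand each term to order x^3: the coefficient of x^3 in -3·sin(3x) is 27/2 and in -2·tan(3x) is -18.
Lower-order terms cancel with the polynomial part, so the numerator is (-9/2)·x^3 + o(x^3), and the limit is (-9/2)/(3) = -3/2.

-3/2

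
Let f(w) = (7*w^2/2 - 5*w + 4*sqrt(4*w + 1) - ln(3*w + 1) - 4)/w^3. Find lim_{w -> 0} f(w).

7

Substitution gives 0/0 (the numerator vanishes to order 3).
Expand each term to order w^3: the coefficient of w^3 in −ln(1 + 3w) is -9 and in 4·√(1 + 4w) is 16.
Lower-order terms cancel with the polynomial part, so the numerator is (7)·w^3 + o(w^3), and the limit is (7)/(1) = 7.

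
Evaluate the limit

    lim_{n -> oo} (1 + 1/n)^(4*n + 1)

e^(4)

Write it as [(1 + 1/n)^n]^(4) · (1 + 1/n)^(1). The bracketed term tends to e^(1) and the second factor to 1, so the limit is e^(4).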